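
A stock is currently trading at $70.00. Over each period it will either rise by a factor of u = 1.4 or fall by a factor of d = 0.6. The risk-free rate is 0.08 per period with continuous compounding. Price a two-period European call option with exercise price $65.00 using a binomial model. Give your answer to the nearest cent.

Risk-neutral probability p = (e^0.08 − 0.6)/(1.4 − 0.6) = 0.4833/0.8000 = 0.6041
Terminal stock prices: S_uu = 137.2, S_ud = 58.8, S_dd = 25.2
Terminal payoffs (S − K): max(72.2, 0) = 72.2, max(-6.2, 0) = 0, max(-39.8, 0) = 0
Node u (S = 98): V_u = e^(−0.08)·[0.6041·72.2000 + 0.3959·0.0000] = 40.2632
Node d (S = 42): V_d = e^(−0.08)·[0.6041·0.0000 + 0.3959·0.0000] = 0.0000
Node 0 (S = 70): V_0 = e^(−0.08)·[0.6041·40.2632 + 0.3959·0.0000] = 22.4533

$22.45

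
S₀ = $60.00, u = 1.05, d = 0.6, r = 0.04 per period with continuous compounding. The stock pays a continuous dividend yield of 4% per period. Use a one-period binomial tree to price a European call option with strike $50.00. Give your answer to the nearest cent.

Per-period risk-free factor R = e^0.04 = 1.0408; dividend-adjusted growth = e^(0.04−0.04) = 1.0000.
Risk-neutral probability p = (1.0000 − 0.6)/(1.05 − 0.6) = 0.4000/0.4500 = 0.8889
Terminal stock prices: S_u = 63, S_d = 36
Terminal payoffs (S − K): max(13, 0) = 13, max(-14, 0) = 0
Node 0 (S = 60): V_0 = e^(−0.04)·[0.8889·13.0000 + 0.1111·0.0000] = 11.1025

$11.10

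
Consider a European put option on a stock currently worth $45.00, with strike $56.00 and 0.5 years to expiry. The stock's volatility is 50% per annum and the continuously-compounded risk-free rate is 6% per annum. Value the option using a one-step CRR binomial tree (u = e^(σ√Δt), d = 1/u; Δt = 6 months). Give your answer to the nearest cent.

CRR parameters: u = e^(σ√Δt) = e^(0.5·√0.5) = 1.4241, d = 1/u = 0.7022
Per-period rate: rΔt = 0.06·0.5 = 0.03, so R = e^0.03 = 1.0305
Risk-neutral probability p = (e^0.03 − 0.7022)/(1.4241 − 0.7022) = 0.3283/0.7219 = 0.4547
Terminal stock prices: S_u = 64.09, S_d = 31.6
Terminal payoffs (K − S): max(-8.085, 0) = 0, max(24.4, 0) = 24.4
Node 0 (S = 45): V_0 = e^(−0.03)·[0.4547·0.0000 + 0.5453·24.4015] = 12.9128

$12.91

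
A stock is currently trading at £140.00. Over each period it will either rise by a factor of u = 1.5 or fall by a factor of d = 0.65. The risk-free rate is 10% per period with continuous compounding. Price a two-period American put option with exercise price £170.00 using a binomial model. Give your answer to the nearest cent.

Risk-neutral probability p = (e^0.1 − 0.65)/(1.5 − 0.65) = 0.4552/0.8500 = 0.5355
Terminal stock prices: S_uu = 315, S_ud = 136.5, S_dd = 59.15
Terminal payoffs (K − S): max(-145, 0) = 0, max(33.5, 0) = 33.5, max(110.8, 0) = 110.8
Node u (S = 210): continuation = e^(−0.1)·[0.5355·0.0000 + 0.4645·33.5000] = 14.0801; exercise value = 0.0000 ≤ continuation, so V_u = 14.0801
Node d (S = 91): continuation = e^(−0.1)·[0.5355·33.5000 + 0.4645·110.8500] = 62.8224; exercise value = 79.0000 > continuation, so V_d = 79.0000 (exercise)
Node 0 (S = 140): continuation = e^(−0.1)·[0.5355·14.0801 + 0.4645·79.0000] = 40.0261; exercise value = 30.0000 ≤ continuation, so V_0 = 40.0261

£40.03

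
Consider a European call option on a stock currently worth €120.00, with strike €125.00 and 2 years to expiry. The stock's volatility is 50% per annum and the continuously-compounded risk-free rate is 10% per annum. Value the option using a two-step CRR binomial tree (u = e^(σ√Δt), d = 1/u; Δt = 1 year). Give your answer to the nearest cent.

€37.71

CRR parameters: u = e^(σ√Δt) = e^(0.5·√1) = 1.6487, d = 1/u = 0.6065
Per-period rate: rΔt = 0.1·1 = 0.1, so R = e^0.1 = 1.1052
Risk-neutral probability p = (e^0.1 − 0.6065)/(1.6487 − 0.6065) = 0.4986/1.0422 = 0.4785
Terminal stock prices: S_uu = 326.2, S_ud = 120, S_dd = 44.15
Terminal payoffs (S − K): max(201.2, 0) = 201.2, max(-5, 0) = 0, max(-80.85, 0) = 0
Node u (S = 197.8): V_u = e^(−0.1)·[0.4785·201.1938 + 0.5215·0.0000] = 87.1014
Node d (S = 72.78): V_d = e^(−0.1)·[0.4785·0.0000 + 0.5215·0.0000] = 0.0000
Node 0 (S = 120): V_0 = e^(−0.1)·[0.4785·87.1014 + 0.5215·0.0000] = 37.7082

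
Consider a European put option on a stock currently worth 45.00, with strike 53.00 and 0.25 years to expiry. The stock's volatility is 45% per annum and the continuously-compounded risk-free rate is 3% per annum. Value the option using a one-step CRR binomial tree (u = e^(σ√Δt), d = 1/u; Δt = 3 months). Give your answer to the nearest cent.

9.14

CRR parameters: u = e^(σ√Δt) = e^(0.45·√0.25) = 1.2523, d = 1/u = 0.7985
Per-period rate: rΔt = 0.03·0.25 = 0.0075, so R = e^0.0075 = 1.0075
Risk-neutral probability p = (e^0.0075 − 0.7985)/(1.2523 − 0.7985) = 0.2090/0.4538 = 0.4606
Terminal stock prices: S_u = 56.35, S_d = 35.93
Terminal payoffs (K − S): max(-3.355, 0) = 0, max(17.07, 0) = 17.07
Node 0 (S = 45): V_0 = e^(−0.0075)·[0.4606·0.0000 + 0.5394·17.0668] = 9.1375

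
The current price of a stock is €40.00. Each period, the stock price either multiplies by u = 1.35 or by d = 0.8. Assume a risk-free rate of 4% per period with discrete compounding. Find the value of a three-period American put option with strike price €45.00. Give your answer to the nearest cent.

€8.33

Risk-neutral probability p = (1 + 0.04 − 0.8)/(1.35 − 0.8) = 0.2400/0.5500 = 0.4364
Terminal stock prices: S_uuu = 98.42, S_uud = 58.32, S_udd = 34.56, S_ddd = 20.48
Terminal payoffs (K − S): max(-53.42, 0) = 0, max(-13.32, 0) = 0, max(10.44, 0) = 10.44, max(24.52, 0) = 24.52
Node uu (S = 72.9): continuation = 1/1.04·[0.4364·0.0000 + 0.5636·0.0000] = 0.0000; exercise value = 0.0000 ≤ continuation, so V_uu = 0.0000
Node ud (S = 43.2): continuation = 1/1.04·[0.4364·0.0000 + 0.5636·10.4400] = 5.6580; exercise value = 1.8000 ≤ continuation, so V_ud = 5.6580
Node dd (S = 25.6): continuation = 1/1.04·[0.4364·10.4400 + 0.5636·24.5200] = 17.6692; exercise value = 19.4000 > continuation, so V_dd = 19.4000 (exercise)
Node u (S = 54): continuation = 1/1.04·[0.4364·0.0000 + 0.5636·5.6580] = 3.0664; exercise value = 0.0000 ≤ continuation, so V_u = 3.0664
Node d (S = 32): continuation = 1/1.04·[0.4364·5.6580 + 0.5636·19.4000] = 12.8880; exercise value = 13.0000 > continuation, so V_d = 13.0000 (exercise)
Node 0 (S = 40): continuation = 1/1.04·[0.4364·3.0664 + 0.5636·13.0000] = 8.3321; exercise value = 5.0000 ≤ continuation, so V_0 = 8.3321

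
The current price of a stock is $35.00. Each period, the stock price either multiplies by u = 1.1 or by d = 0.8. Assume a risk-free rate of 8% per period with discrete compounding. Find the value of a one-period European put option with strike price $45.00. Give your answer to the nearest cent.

$6.67

Risk-neutral probability p = (1 + 0.08 − 0.8)/(1.1 − 0.8) = 0.2800/0.3000 = 0.9333
Terminal stock prices: S_u = 38.5, S_d = 28
Terminal payoffs (K − S): max(6.5, 0) = 6.5, max(17, 0) = 17
Node 0 (S = 35): V_0 = 1/1.08·[0.9333·6.5000 + 0.0667·17.0000] = 6.6667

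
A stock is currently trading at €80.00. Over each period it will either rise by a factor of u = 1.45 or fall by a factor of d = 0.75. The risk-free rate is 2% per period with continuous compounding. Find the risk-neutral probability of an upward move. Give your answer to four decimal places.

Risk-neutral probability p = (e^0.02 − 0.75)/(1.45 − 0.75) = 0.2702/0.7000 = 0.3860

p = 0.3860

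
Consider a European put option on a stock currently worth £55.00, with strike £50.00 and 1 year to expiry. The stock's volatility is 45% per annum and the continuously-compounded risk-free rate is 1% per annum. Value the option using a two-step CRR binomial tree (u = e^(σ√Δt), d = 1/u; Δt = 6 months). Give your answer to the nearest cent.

£6.75

CRR parameters: u = e^(σ√Δt) = e^(0.45·√0.5) = 1.3746, d = 1/u = 0.7275
Per-period rate: rΔt = 0.01·0.5 = 0.005, so R = e^0.005 = 1.0050
Risk-neutral probability p = (e^0.005 − 0.7275)/(1.3746 − 0.7275) = 0.2776/0.6472 = 0.4289
Terminal stock prices: S_uu = 103.9, S_ud = 55, S_dd = 29.11
Terminal payoffs (K − S): max(-53.93, 0) = 0, max(-5, 0) = 0, max(20.89, 0) = 20.89
Node u (S = 75.61): V_u = e^(−0.005)·[0.4289·0.0000 + 0.5711·0.0000] = 0.0000
Node d (S = 40.01): V_d = e^(−0.005)·[0.4289·0.0000 + 0.5711·20.8942] = 11.8740
Node 0 (S = 55): V_0 = e^(−0.005)·[0.4289·0.0000 + 0.5711·11.8740] = 6.7479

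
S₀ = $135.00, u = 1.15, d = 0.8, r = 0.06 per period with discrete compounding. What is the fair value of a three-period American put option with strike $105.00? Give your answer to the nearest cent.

Risk-neutral probability p = (1 + 0.06 − 0.8)/(1.15 − 0.8) = 0.2600/0.3500 = 0.7429
Terminal stock prices: S_uuu = 205.3, S_uud = 142.8, S_udd = 99.36, S_ddd = 69.12
Terminal payoffs (K − S): max(-100.3, 0) = 0, max(-37.83, 0) = 0, max(5.64, 0) = 5.64, max(35.88, 0) = 35.88
Node uu (S = 178.5): continuation = 1/1.06·[0.7429·0.0000 + 0.2571·0.0000] = 0.0000; exercise value = 0.0000 ≤ continuation, so V_uu = 0.0000
Node ud (S = 124.2): continuation = 1/1.06·[0.7429·0.0000 + 0.2571·5.6400] = 1.3682; exercise value = 0.0000 ≤ continuation, so V_ud = 1.3682
Node dd (S = 86.4): continuation = 1/1.06·[0.7429·5.6400 + 0.2571·35.8800] = 12.6566; exercise value = 18.6000 > continuation, so V_dd = 18.6000 (exercise)
Node u (S = 155.2): continuation = 1/1.06·[0.7429·0.0000 + 0.2571·1.3682] = 0.3319; exercise value = 0.0000 ≤ continuation, so V_u = 0.3319
Node d (S = 108): continuation = 1/1.06·[0.7429·1.3682 + 0.2571·18.6000] = 5.4710; exercise value = 0.0000 ≤ continuation, so V_d = 5.4710
Node 0 (S = 135): continuation = 1/1.06·[0.7429·0.3319 + 0.2571·5.4710] = 1.5598; exercise value = 0.0000 ≤ continuation, so V_0 = 1.5598

$1.56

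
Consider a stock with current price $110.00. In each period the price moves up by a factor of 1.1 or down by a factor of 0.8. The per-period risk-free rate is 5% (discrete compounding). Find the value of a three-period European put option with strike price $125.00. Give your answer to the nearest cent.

Risk-neutral probability p = (1 + 0.05 − 0.8)/(1.1 − 0.8) = 0.2500/0.3000 = 0.8333
Terminal stock prices: S_uuu = 146.4, S_uud = 106.5, S_udd = 77.44, S_ddd = 56.32
Terminal payoffs (K − S): max(-21.41, 0) = 0, max(18.52, 0) = 18.52, max(47.56, 0) = 47.56, max(68.68, 0) = 68.68
Node uu (S = 133.1): V_uu = 1/1.05·[0.8333·0.0000 + 0.1667·18.5200] = 2.9397
Node ud (S = 96.8): V_ud = 1/1.05·[0.8333·18.5200 + 0.1667·47.5600] = 22.2476
Node dd (S = 70.4): V_dd = 1/1.05·[0.8333·47.5600 + 0.1667·68.6800] = 48.6476
Node u (S = 121): V_u = 1/1.05·[0.8333·2.9397 + 0.1667·22.2476] = 5.8644
Node d (S = 88): V_d = 1/1.05·[0.8333·22.2476 + 0.1667·48.6476] = 25.3787
Node 0 (S = 110): V_0 = 1/1.05·[0.8333·5.8644 + 0.1667·25.3787] = 8.6827

$8.68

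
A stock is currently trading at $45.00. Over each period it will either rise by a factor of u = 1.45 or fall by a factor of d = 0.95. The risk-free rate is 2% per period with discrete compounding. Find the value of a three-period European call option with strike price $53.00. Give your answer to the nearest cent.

Risk-neutral probability p = (1 + 0.02 − 0.95)/(1.45 − 0.95) = 0.0700/0.5000 = 0.1400
Terminal stock prices: S_uuu = 137.2, S_uud = 89.88, S_udd = 58.89, S_ddd = 38.58
Terminal payoffs (S − K): max(84.19, 0) = 84.19, max(36.88, 0) = 36.88, max(5.888, 0) = 5.888, max(-14.42, 0) = 0
Node uu (S = 94.61): V_uu = 1/1.02·[0.1400·84.1881 + 0.8600·36.8819] = 42.6517
Node ud (S = 61.99): V_ud = 1/1.02·[0.1400·36.8819 + 0.8600·5.8881] = 10.0267
Node dd (S = 40.61): V_dd = 1/1.02·[0.1400·5.8881 + 0.8600·0.0000] = 0.8082
Node u (S = 65.25): V_u = 1/1.02·[0.1400·42.6517 + 0.8600·10.0267] = 14.3081
Node d (S = 42.75): V_d = 1/1.02·[0.1400·10.0267 + 0.8600·0.8082] = 2.0576
Node 0 (S = 45): V_0 = 1/1.02·[0.1400·14.3081 + 0.8600·2.0576] = 3.6987

$3.70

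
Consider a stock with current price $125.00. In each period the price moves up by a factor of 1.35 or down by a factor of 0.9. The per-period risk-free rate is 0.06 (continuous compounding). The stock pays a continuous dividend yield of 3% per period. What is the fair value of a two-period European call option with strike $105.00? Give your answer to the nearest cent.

$26.27

Per-period risk-free factor R = e^0.06 = 1.0618; dividend-adjusted growth = e^(0.06−0.03) = 1.0305.
Risk-neutral probability p = (1.0305 − 0.9)/(1.35 − 0.9) = 0.1305/0.4500 = 0.2899
Terminal stock prices: S_uu = 227.8, S_ud = 151.9, S_dd = 101.2
Terminal payoffs (S − K): max(122.8, 0) = 122.8, max(46.88, 0) = 46.88, max(-3.75, 0) = 0
Node u (S = 168.8): V_u = e^(−0.06)·[0.2899·122.8125 + 0.7101·46.8750] = 64.8774
Node d (S = 112.5): V_d = e^(−0.06)·[0.2899·46.8750 + 0.7101·0.0000] = 12.7977
Node 0 (S = 125): V_0 = e^(−0.06)·[0.2899·64.8774 + 0.7101·12.7977] = 26.2710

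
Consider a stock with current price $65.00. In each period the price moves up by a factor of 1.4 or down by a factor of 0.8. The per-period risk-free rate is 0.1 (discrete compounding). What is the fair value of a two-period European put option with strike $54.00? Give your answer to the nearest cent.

Risk-neutral probability p = (1 + 0.1 − 0.8)/(1.4 − 0.8) = 0.3000/0.6000 = 0.5000
Terminal stock prices: S_uu = 127.4, S_ud = 72.8, S_dd = 41.6
Terminal payoffs (K − S): max(-73.4, 0) = 0, max(-18.8, 0) = 0, max(12.4, 0) = 12.4
Node u (S = 91): V_u = 1/1.1·[0.5000·0.0000 + 0.5000·0.0000] = 0.0000
Node d (S = 52): V_d = 1/1.1·[0.5000·0.0000 + 0.5000·12.4000] = 5.6364
Node 0 (S = 65): V_0 = 1/1.1·[0.5000·0.0000 + 0.5000·5.6364] = 2.5620

$2.56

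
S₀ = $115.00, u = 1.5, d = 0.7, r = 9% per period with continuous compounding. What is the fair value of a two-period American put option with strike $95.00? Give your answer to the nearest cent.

$8.31

Risk-neutral probability p = (e^0.09 − 0.7)/(1.5 − 0.7) = 0.3942/0.8000 = 0.4927
Terminal stock prices: S_uu = 258.8, S_ud = 120.7, S_dd = 56.35
Terminal payoffs (K − S): max(-163.8, 0) = 0, max(-25.75, 0) = 0, max(38.65, 0) = 38.65
Node u (S = 172.5): continuation = e^(−0.09)·[0.4927·0.0000 + 0.5073·0.0000] = 0.0000; exercise value = 0.0000 ≤ continuation, so V_u = 0.0000
Node d (S = 80.5): continuation = e^(−0.09)·[0.4927·0.0000 + 0.5073·38.6500] = 17.9190; exercise value = 14.5000 ≤ continuation, so V_d = 17.9190
Node 0 (S = 115): continuation = e^(−0.09)·[0.4927·0.0000 + 0.5073·17.9190] = 8.3076; exercise value = 0.0000 ≤ continuation, so V_0 = 8.3076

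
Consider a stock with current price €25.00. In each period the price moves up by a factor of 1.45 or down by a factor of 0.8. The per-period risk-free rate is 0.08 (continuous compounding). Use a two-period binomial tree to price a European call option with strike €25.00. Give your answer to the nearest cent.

€6.14

Risk-neutral probability p = (e^0.08 − 0.8)/(1.45 − 0.8) = 0.2833/0.6500 = 0.4358
Terminal stock prices: S_uu = 52.56, S_ud = 29, S_dd = 16
Terminal payoffs (S − K): max(27.56, 0) = 27.56, max(4, 0) = 4, max(-9, 0) = 0
Node u (S = 36.25): V_u = e^(−0.08)·[0.4358·27.5625 + 0.5642·4.0000] = 13.1721
Node d (S = 20): V_d = e^(−0.08)·[0.4358·4.0000 + 0.5642·0.0000] = 1.6093
Node 0 (S = 25): V_0 = e^(−0.08)·[0.4358·13.1721 + 0.5642·1.6093] = 6.1375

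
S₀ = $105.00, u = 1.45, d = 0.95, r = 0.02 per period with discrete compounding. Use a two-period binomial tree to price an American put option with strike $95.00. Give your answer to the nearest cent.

Risk-neutral probability p = (1 + 0.02 − 0.95)/(1.45 − 0.95) = 0.0700/0.5000 = 0.1400
Terminal stock prices: S_uu = 220.8, S_ud = 144.6, S_dd = 94.76
Terminal payoffs (K − S): max(-125.8, 0) = 0, max(-49.64, 0) = 0, max(0.2375, 0) = 0.2375
Node u (S = 152.2): continuation = 1/1.02·[0.1400·0.0000 + 0.8600·0.0000] = 0.0000; exercise value = 0.0000 ≤ continuation, so V_u = 0.0000
Node d (S = 99.75): continuation = 1/1.02·[0.1400·0.0000 + 0.8600·0.2375] = 0.2002; exercise value = 0.0000 ≤ continuation, so V_d = 0.2002
Node 0 (S = 105): continuation = 1/1.02·[0.1400·0.0000 + 0.8600·0.2002] = 0.1688; exercise value = 0.0000 ≤ continuation, so V_0 = 0.1688

$0.17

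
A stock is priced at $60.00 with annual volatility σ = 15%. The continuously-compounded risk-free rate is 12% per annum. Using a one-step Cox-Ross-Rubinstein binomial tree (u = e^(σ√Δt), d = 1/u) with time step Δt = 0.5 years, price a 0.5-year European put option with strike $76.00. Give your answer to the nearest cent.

$11.57

CRR parameters: u = e^(σ√Δt) = e^(0.15·√0.5) = 1.1119, d = 1/u = 0.8994
Per-period rate: rΔt = 0.12·0.5 = 0.06, so R = e^0.06 = 1.0618
Risk-neutral probability p = (e^0.06 − 0.8994)/(1.1119 − 0.8994) = 0.1625/0.2125 = 0.7645
Terminal stock prices: S_u = 66.71, S_d = 53.96
Terminal payoffs (K − S): max(9.286, 0) = 9.286, max(22.04, 0) = 22.04
Node 0 (S = 60): V_0 = e^(−0.06)·[0.7645·9.2863 + 0.2355·22.0381] = 11.5741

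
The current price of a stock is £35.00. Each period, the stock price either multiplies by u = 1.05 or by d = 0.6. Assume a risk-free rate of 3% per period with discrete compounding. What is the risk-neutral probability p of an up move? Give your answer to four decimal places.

Risk-neutral probability p = (1 + 0.03 − 0.6)/(1.05 − 0.6) = 0.4300/0.4500 = 0.9556

p = 0.9556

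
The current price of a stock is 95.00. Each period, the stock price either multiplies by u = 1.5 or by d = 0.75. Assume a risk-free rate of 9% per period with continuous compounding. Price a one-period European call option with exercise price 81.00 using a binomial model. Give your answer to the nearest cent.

Risk-neutral probability p = (e^0.09 − 0.75)/(1.5 − 0.75) = 0.3442/0.7500 = 0.4589
Terminal stock prices: S_u = 142.5, S_d = 71.25
Terminal payoffs (S − K): max(61.5, 0) = 61.5, max(-9.75, 0) = 0
Node 0 (S = 95): V_0 = e^(−0.09)·[0.4589·61.5000 + 0.5411·0.0000] = 25.7932

25.79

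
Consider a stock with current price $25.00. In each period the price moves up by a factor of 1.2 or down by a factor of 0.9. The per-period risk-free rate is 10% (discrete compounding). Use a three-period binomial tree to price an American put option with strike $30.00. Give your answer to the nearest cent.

Risk-neutral probability p = (1 + 0.1 − 0.9)/(1.2 − 0.9) = 0.2000/0.3000 = 0.6667
Terminal stock prices: S_uuu = 43.2, S_uud = 32.4, S_udd = 24.3, S_ddd = 18.23
Terminal payoffs (K − S): max(-13.2, 0) = 0, max(-2.4, 0) = 0, max(5.7, 0) = 5.7, max(11.77, 0) = 11.77
Node uu (S = 36): continuation = 1/1.1·[0.6667·0.0000 + 0.3333·0.0000] = 0.0000; exercise value = 0.0000 ≤ continuation, so V_uu = 0.0000
Node ud (S = 27): continuation = 1/1.1·[0.6667·0.0000 + 0.3333·5.7000] = 1.7273; exercise value = 3.0000 > continuation, so V_ud = 3.0000 (exercise)
Node dd (S = 20.25): continuation = 1/1.1·[0.6667·5.7000 + 0.3333·11.7750] = 7.0227; exercise value = 9.7500 > continuation, so V_dd = 9.7500 (exercise)
Node u (S = 30): continuation = 1/1.1·[0.6667·0.0000 + 0.3333·3.0000] = 0.9091; exercise value = 0.0000 ≤ continuation, so V_u = 0.9091
Node d (S = 22.5): continuation = 1/1.1·[0.6667·3.0000 + 0.3333·9.7500] = 4.7727; exercise value = 7.5000 > continuation, so V_d = 7.5000 (exercise)
Node 0 (S = 25): continuation = 1/1.1·[0.6667·0.9091 + 0.3333·7.5000] = 2.8237; exercise value = 5.0000 > continuation, so V_0 = 5.0000 (exercise)

$5.00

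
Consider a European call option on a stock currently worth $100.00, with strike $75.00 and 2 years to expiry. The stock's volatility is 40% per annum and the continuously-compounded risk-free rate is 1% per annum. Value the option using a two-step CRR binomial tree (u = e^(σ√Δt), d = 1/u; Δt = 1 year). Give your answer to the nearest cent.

CRR parameters: u = e^(σ√Δt) = e^(0.4·√1) = 1.4918, d = 1/u = 0.6703
Per-period rate: rΔt = 0.01·1 = 0.01, so R = e^0.01 = 1.0101
Risk-neutral probability p = (e^0.01 − 0.6703)/(1.4918 − 0.6703) = 0.3397/0.8215 = 0.4135
Terminal stock prices: S_uu = 222.6, S_ud = 100, S_dd = 44.93
Terminal payoffs (S − K): max(147.6, 0) = 147.6, max(25, 0) = 25, max(-30.07, 0) = 0
Node u (S = 149.2): V_u = e^(−0.01)·[0.4135·147.5541 + 0.5865·25.0000] = 74.9287
Node d (S = 67.03): V_d = e^(−0.01)·[0.4135·25.0000 + 0.5865·0.0000] = 10.2358
Node 0 (S = 100): V_0 = e^(−0.01)·[0.4135·74.9287 + 0.5865·10.2358] = 36.6213

$36.62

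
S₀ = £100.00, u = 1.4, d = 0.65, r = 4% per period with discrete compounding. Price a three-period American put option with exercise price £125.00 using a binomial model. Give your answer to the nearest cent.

Risk-neutral probability p = (1 + 0.04 − 0.65)/(1.4 − 0.65) = 0.3900/0.7500 = 0.5200
Terminal stock prices: S_uuu = 274.4, S_uud = 127.4, S_udd = 59.15, S_ddd = 27.46
Terminal payoffs (K − S): max(-149.4, 0) = 0, max(-2.4, 0) = 0, max(65.85, 0) = 65.85, max(97.54, 0) = 97.54
Node uu (S = 196): continuation = 1/1.04·[0.5200·0.0000 + 0.4800·0.0000] = 0.0000; exercise value = 0.0000 ≤ continuation, so V_uu = 0.0000
Node ud (S = 91): continuation = 1/1.04·[0.5200·0.0000 + 0.4800·65.8500] = 30.3923; exercise value = 34.0000 > continuation, so V_ud = 34.0000 (exercise)
Node dd (S = 42.25): continuation = 1/1.04·[0.5200·65.8500 + 0.4800·97.5375] = 77.9423; exercise value = 82.7500 > continuation, so V_dd = 82.7500 (exercise)
Node u (S = 140): continuation = 1/1.04·[0.5200·0.0000 + 0.4800·34.0000] = 15.6923; exercise value = 0.0000 ≤ continuation, so V_u = 15.6923
Node d (S = 65): continuation = 1/1.04·[0.5200·34.0000 + 0.4800·82.7500] = 55.1923; exercise value = 60.0000 > continuation, so V_d = 60.0000 (exercise)
Node 0 (S = 100): continuation = 1/1.04·[0.5200·15.6923 + 0.4800·60.0000] = 35.5385; exercise value = 25.0000 ≤ continuation, so V_0 = 35.5385

£35.54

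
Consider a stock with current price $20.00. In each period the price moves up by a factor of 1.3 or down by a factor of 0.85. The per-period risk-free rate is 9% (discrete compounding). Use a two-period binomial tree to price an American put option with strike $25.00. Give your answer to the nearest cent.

$5.00

Risk-neutral probability p = (1 + 0.09 − 0.85)/(1.3 − 0.85) = 0.2400/0.4500 = 0.5333
Terminal stock prices: S_uu = 33.8, S_ud = 22.1, S_dd = 14.45
Terminal payoffs (K − S): max(-8.8, 0) = 0, max(2.9, 0) = 2.9, max(10.55, 0) = 10.55
Node u (S = 26): continuation = 1/1.09·[0.5333·0.0000 + 0.4667·2.9000] = 1.2416; exercise value = 0.0000 ≤ continuation, so V_u = 1.2416
Node d (S = 17): continuation = 1/1.09·[0.5333·2.9000 + 0.4667·10.5500] = 5.9358; exercise value = 8.0000 > continuation, so V_d = 8.0000 (exercise)
Node 0 (S = 20): continuation = 1/1.09·[0.5333·1.2416 + 0.4667·8.0000] = 4.0326; exercise value = 5.0000 > continuation, so V_0 = 5.0000 (exercise)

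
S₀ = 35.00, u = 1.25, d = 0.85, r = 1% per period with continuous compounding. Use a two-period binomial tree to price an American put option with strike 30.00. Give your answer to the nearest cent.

1.66

Risk-neutral probability p = (e^0.01 − 0.85)/(1.25 − 0.85) = 0.1601/0.4000 = 0.4001
Terminal stock prices: S_uu = 54.69, S_ud = 37.19, S_dd = 25.29
Terminal payoffs (K − S): max(-24.69, 0) = 0, max(-7.188, 0) = 0, max(4.713, 0) = 4.713
Node u (S = 43.75): continuation = e^(−0.01)·[0.4001·0.0000 + 0.5999·0.0000] = 0.0000; exercise value = 0.0000 ≤ continuation, so V_u = 0.0000
Node d (S = 29.75): continuation = e^(−0.01)·[0.4001·0.0000 + 0.5999·4.7125] = 2.7988; exercise value = 0.2500 ≤ continuation, so V_d = 2.7988
Node 0 (S = 35): continuation = e^(−0.01)·[0.4001·0.0000 + 0.5999·2.7988] = 1.6622; exercise value = 0.0000 ≤ continuation, so V_0 = 1.6622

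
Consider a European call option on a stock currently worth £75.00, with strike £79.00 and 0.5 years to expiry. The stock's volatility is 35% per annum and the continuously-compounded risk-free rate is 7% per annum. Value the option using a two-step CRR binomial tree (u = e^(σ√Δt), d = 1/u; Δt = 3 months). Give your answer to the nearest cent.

£6.80

CRR parameters: u = e^(σ√Δt) = e^(0.35·√0.25) = 1.1912, d = 1/u = 0.8395
Per-period rate: rΔt = 0.07·0.25 = 0.0175, so R = e^0.0175 = 1.0177
Risk-neutral probability p = (e^0.0175 − 0.8395)/(1.1912 − 0.8395) = 0.1782/0.3518 = 0.5065
Terminal stock prices: S_uu = 106.4, S_ud = 75, S_dd = 52.85
Terminal payoffs (S − K): max(27.43, 0) = 27.43, max(-4, 0) = 0, max(-26.15, 0) = 0
Node u (S = 89.34): V_u = e^(−0.0175)·[0.5065·27.4301 + 0.4935·0.0000] = 13.6535
Node d (S = 62.96): V_d = e^(−0.0175)·[0.5065·0.0000 + 0.4935·0.0000] = 0.0000
Node 0 (S = 75): V_0 = e^(−0.0175)·[0.5065·13.6535 + 0.4935·0.0000] = 6.7961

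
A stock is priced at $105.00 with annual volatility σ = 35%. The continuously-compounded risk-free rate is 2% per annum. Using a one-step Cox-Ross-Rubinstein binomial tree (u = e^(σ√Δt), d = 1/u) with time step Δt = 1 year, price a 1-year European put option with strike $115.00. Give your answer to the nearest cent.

CRR parameters: u = e^(σ√Δt) = e^(0.35·√1) = 1.4191, d = 1/u = 0.7047
Per-period rate: rΔt = 0.02·1 = 0.02, so R = e^0.02 = 1.0202
Risk-neutral probability p = (e^0.02 − 0.7047)/(1.4191 − 0.7047) = 0.3155/0.7144 = 0.4417
Terminal stock prices: S_u = 149, S_d = 73.99
Terminal payoffs (K − S): max(-34, 0) = 0, max(41.01, 0) = 41.01
Node 0 (S = 105): V_0 = e^(−0.02)·[0.4417·0.0000 + 0.5583·41.0078] = 22.4429

$22.44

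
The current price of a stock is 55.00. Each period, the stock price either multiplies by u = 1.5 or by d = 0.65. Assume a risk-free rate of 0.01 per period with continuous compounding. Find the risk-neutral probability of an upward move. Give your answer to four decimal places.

p = 0.4236

Risk-neutral probability p = (e^0.01 − 0.65)/(1.5 − 0.65) = 0.3601/0.8500 = 0.4236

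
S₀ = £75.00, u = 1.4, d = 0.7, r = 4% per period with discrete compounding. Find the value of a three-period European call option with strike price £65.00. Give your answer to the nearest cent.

£26.61

Risk-neutral probability p = (1 + 0.04 − 0.7)/(1.4 − 0.7) = 0.3400/0.7000 = 0.4857
Terminal stock prices: S_uuu = 205.8, S_uud = 102.9, S_udd = 51.45, S_ddd = 25.72
Terminal payoffs (S − K): max(140.8, 0) = 140.8, max(37.9, 0) = 37.9, max(-13.55, 0) = 0, max(-39.28, 0) = 0
Node uu (S = 147): V_uu = 1/1.04·[0.4857·140.8000 + 0.5143·37.9000] = 84.5000
Node ud (S = 73.5): V_ud = 1/1.04·[0.4857·37.9000 + 0.5143·0.0000] = 17.7005
Node dd (S = 36.75): V_dd = 1/1.04·[0.4857·0.0000 + 0.5143·0.0000] = 0.0000
Node u (S = 105): V_u = 1/1.04·[0.4857·84.5000 + 0.5143·17.7005] = 48.2173
Node d (S = 52.5): V_d = 1/1.04·[0.4857·17.7005 + 0.5143·0.0000] = 8.2667
Node 0 (S = 75): V_0 = 1/1.04·[0.4857·48.2173 + 0.5143·8.2667] = 26.6070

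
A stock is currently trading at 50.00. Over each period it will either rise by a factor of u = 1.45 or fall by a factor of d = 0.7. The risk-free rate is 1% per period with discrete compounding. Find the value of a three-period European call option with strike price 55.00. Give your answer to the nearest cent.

12.10

Risk-neutral probability p = (1 + 0.01 − 0.7)/(1.45 − 0.7) = 0.3100/0.7500 = 0.4133
Terminal stock prices: S_uuu = 152.4, S_uud = 73.59, S_udd = 35.52, S_ddd = 17.15
Terminal payoffs (S − K): max(97.43, 0) = 97.43, max(18.59, 0) = 18.59, max(-19.48, 0) = 0, max(-37.85, 0) = 0
Node uu (S = 105.1): V_uu = 1/1.01·[0.4133·97.4313 + 0.5867·18.5875] = 50.6696
Node ud (S = 50.75): V_ud = 1/1.01·[0.4133·18.5875 + 0.5867·0.0000] = 7.6068
Node dd (S = 24.5): V_dd = 1/1.01·[0.4133·0.0000 + 0.5867·0.0000] = 0.0000
Node u (S = 72.5): V_u = 1/1.01·[0.4133·50.6696 + 0.5867·7.6068] = 25.1545
Node d (S = 35): V_d = 1/1.01·[0.4133·7.6068 + 0.5867·0.0000] = 3.1130
Node 0 (S = 50): V_0 = 1/1.01·[0.4133·25.1545 + 0.5867·3.1130] = 12.1025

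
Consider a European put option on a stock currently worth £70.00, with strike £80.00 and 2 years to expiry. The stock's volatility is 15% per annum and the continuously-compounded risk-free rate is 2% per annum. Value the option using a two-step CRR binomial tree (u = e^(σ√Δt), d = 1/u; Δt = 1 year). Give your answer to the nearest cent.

£10.77

CRR parameters: u = e^(σ√Δt) = e^(0.15·√1) = 1.1618, d = 1/u = 0.8607
Per-period rate: rΔt = 0.02·1 = 0.02, so R = e^0.02 = 1.0202
Risk-neutral probability p = (e^0.02 − 0.8607)/(1.1618 − 0.8607) = 0.1595/0.3011 = 0.5297
Terminal stock prices: S_uu = 94.49, S_ud = 70, S_dd = 51.86
Terminal payoffs (K − S): max(-14.49, 0) = 0, max(10, 0) = 10, max(28.14, 0) = 28.14
Node u (S = 81.33): V_u = e^(−0.02)·[0.5297·0.0000 + 0.4703·10.0000] = 4.6103
Node d (S = 60.25): V_d = e^(−0.02)·[0.5297·10.0000 + 0.4703·28.1427] = 18.1663
Node 0 (S = 70): V_0 = e^(−0.02)·[0.5297·4.6103 + 0.4703·18.1663] = 10.7688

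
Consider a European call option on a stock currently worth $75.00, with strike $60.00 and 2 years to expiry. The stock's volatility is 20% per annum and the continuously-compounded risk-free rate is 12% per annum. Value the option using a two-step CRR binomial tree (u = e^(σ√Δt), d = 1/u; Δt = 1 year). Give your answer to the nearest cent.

$28.22

CRR parameters: u = e^(σ√Δt) = e^(0.2·√1) = 1.2214, d = 1/u = 0.8187
Per-period rate: rΔt = 0.12·1 = 0.12, so R = e^0.12 = 1.1275
Risk-neutral probability p = (e^0.12 − 0.8187)/(1.2214 − 0.8187) = 0.3088/0.4027 = 0.7668
Terminal stock prices: S_uu = 111.9, S_ud = 75, S_dd = 50.27
Terminal payoffs (S − K): max(51.89, 0) = 51.89, max(15, 0) = 15, max(-9.726, 0) = 0
Node u (S = 91.61): V_u = e^(−0.12)·[0.7668·51.8869 + 0.2332·15.0000] = 38.3900
Node d (S = 61.4): V_d = e^(−0.12)·[0.7668·15.0000 + 0.2332·0.0000] = 10.2013
Node 0 (S = 75): V_0 = e^(−0.12)·[0.7668·38.3900 + 0.2332·10.2013] = 28.2184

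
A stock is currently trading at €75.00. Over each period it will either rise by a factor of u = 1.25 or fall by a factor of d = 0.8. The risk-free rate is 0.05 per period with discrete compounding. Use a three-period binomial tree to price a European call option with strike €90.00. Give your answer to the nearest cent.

Risk-neutral probability p = (1 + 0.05 − 0.8)/(1.25 − 0.8) = 0.2500/0.4500 = 0.5556
Terminal stock prices: S_uuu = 146.5, S_uud = 93.75, S_udd = 60, S_ddd = 38.4
Terminal payoffs (S − K): max(56.48, 0) = 56.48, max(3.75, 0) = 3.75, max(-30, 0) = 0, max(-51.6, 0) = 0
Node uu (S = 117.2): V_uu = 1/1.05·[0.5556·56.4844 + 0.4444·3.7500] = 31.4732
Node ud (S = 75): V_ud = 1/1.05·[0.5556·3.7500 + 0.4444·0.0000] = 1.9841
Node dd (S = 48): V_dd = 1/1.05·[0.5556·0.0000 + 0.4444·0.0000] = 0.0000
Node u (S = 93.75): V_u = 1/1.05·[0.5556·31.4732 + 0.4444·1.9841] = 17.4923
Node d (S = 60): V_d = 1/1.05·[0.5556·1.9841 + 0.4444·0.0000] = 1.0498
Node 0 (S = 75): V_0 = 1/1.05·[0.5556·17.4923 + 0.4444·1.0498] = 9.6996

€9.70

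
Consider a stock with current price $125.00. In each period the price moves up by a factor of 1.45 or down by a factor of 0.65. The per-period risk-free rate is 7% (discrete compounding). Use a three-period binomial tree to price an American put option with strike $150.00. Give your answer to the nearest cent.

Risk-neutral probability p = (1 + 0.07 − 0.65)/(1.45 − 0.65) = 0.4200/0.8000 = 0.5250
Terminal stock prices: S_uuu = 381.1, S_uud = 170.8, S_udd = 76.58, S_ddd = 34.33
Terminal payoffs (K − S): max(-231.1, 0) = 0, max(-20.83, 0) = 0, max(73.42, 0) = 73.42, max(115.7, 0) = 115.7
Node uu (S = 262.8): continuation = 1/1.07·[0.5250·0.0000 + 0.4750·0.0000] = 0.0000; exercise value = 0.0000 ≤ continuation, so V_uu = 0.0000
Node ud (S = 117.8): continuation = 1/1.07·[0.5250·0.0000 + 0.4750·73.4219] = 32.5938; exercise value = 32.1875 ≤ continuation, so V_ud = 32.5938
Node dd (S = 52.81): continuation = 1/1.07·[0.5250·73.4219 + 0.4750·115.6719] = 87.3744; exercise value = 97.1875 > continuation, so V_dd = 97.1875 (exercise)
Node u (S = 181.2): continuation = 1/1.07·[0.5250·0.0000 + 0.4750·32.5938] = 14.4692; exercise value = 0.0000 ≤ continuation, so V_u = 14.4692
Node d (S = 81.25): continuation = 1/1.07·[0.5250·32.5938 + 0.4750·97.1875] = 59.1363; exercise value = 68.7500 > continuation, so V_d = 68.7500 (exercise)
Node 0 (S = 125): continuation = 1/1.07·[0.5250·14.4692 + 0.4750·68.7500] = 37.6192; exercise value = 25.0000 ≤ continuation, so V_0 = 37.6192

$37.62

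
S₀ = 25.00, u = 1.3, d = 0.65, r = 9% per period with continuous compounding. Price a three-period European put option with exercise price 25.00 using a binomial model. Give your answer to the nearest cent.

2.21

Risk-neutral probability p = (e^0.09 − 0.65)/(1.3 − 0.65) = 0.4442/0.6500 = 0.6833
Terminal stock prices: S_uuu = 54.93, S_uud = 27.46, S_udd = 13.73, S_ddd = 6.866
Terminal payoffs (K − S): max(-29.93, 0) = 0, max(-2.463, 0) = 0, max(11.27, 0) = 11.27, max(18.13, 0) = 18.13
Node uu (S = 42.25): V_uu = e^(−0.09)·[0.6833·0.0000 + 0.3167·0.0000] = 0.0000
Node ud (S = 21.12): V_ud = e^(−0.09)·[0.6833·0.0000 + 0.3167·11.2687] = 3.2612
Node dd (S = 10.56): V_dd = e^(−0.09)·[0.6833·11.2687 + 0.3167·18.1344] = 12.2858
Node u (S = 32.5): V_u = e^(−0.09)·[0.6833·0.0000 + 0.3167·3.2612] = 0.9438
Node d (S = 16.25): V_d = e^(−0.09)·[0.6833·3.2612 + 0.3167·12.2858] = 5.5922
Node 0 (S = 25): V_0 = e^(−0.09)·[0.6833·0.9438 + 0.3167·5.5922] = 2.2078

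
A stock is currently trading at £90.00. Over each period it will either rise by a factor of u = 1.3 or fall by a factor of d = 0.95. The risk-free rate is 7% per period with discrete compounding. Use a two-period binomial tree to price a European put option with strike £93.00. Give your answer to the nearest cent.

Risk-neutral probability p = (1 + 0.07 − 0.95)/(1.3 − 0.95) = 0.1200/0.3500 = 0.3429
Terminal stock prices: S_uu = 152.1, S_ud = 111.1, S_dd = 81.22
Terminal payoffs (K − S): max(-59.1, 0) = 0, max(-18.15, 0) = 0, max(11.78, 0) = 11.78
Node u (S = 117): V_u = 1/1.07·[0.3429·0.0000 + 0.6571·0.0000] = 0.0000
Node d (S = 85.5): V_d = 1/1.07·[0.3429·0.0000 + 0.6571·11.7750] = 7.2316
Node 0 (S = 90): V_0 = 1/1.07·[0.3429·0.0000 + 0.6571·7.2316] = 4.4413

£4.44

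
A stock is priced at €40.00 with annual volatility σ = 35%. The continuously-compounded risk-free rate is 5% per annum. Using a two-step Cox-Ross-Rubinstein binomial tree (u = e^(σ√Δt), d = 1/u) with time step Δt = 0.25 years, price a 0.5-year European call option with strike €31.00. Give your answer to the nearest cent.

CRR parameters: u = e^(σ√Δt) = e^(0.35·√0.25) = 1.1912, d = 1/u = 0.8395
Per-period rate: rΔt = 0.05·0.25 = 0.0125, so R = e^0.0125 = 1.0126
Risk-neutral probability p = (e^0.0125 − 0.8395)/(1.1912 − 0.8395) = 0.1731/0.3518 = 0.4921
Terminal stock prices: S_uu = 56.76, S_ud = 40, S_dd = 28.19
Terminal payoffs (S − K): max(25.76, 0) = 25.76, max(9, 0) = 9, max(-2.812, 0) = 0
Node u (S = 47.65): V_u = e^(−0.0125)·[0.4921·25.7627 + 0.5079·9.0000] = 17.0349
Node d (S = 33.58): V_d = e^(−0.0125)·[0.4921·9.0000 + 0.5079·0.0000] = 4.3740
Node 0 (S = 40): V_0 = e^(−0.0125)·[0.4921·17.0349 + 0.5079·4.3740] = 10.4729

€10.47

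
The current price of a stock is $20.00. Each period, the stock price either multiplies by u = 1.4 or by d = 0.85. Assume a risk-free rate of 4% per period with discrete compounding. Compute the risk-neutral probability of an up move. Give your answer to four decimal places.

p = 0.3455

Risk-neutral probability p = (1 + 0.04 − 0.85)/(1.4 − 0.85) = 0.1900/0.5500 = 0.3455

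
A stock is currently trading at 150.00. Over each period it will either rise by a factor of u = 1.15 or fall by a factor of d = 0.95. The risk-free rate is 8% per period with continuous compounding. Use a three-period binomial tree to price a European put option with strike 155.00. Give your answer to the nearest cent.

0.77

Risk-neutral probability p = (e^0.08 − 0.95)/(1.15 − 0.95) = 0.1333/0.2000 = 0.6664
Terminal stock prices: S_uuu = 228.1, S_uud = 188.5, S_udd = 155.7, S_ddd = 128.6
Terminal payoffs (K − S): max(-73.13, 0) = 0, max(-33.46, 0) = 0, max(-0.6813, 0) = 0, max(26.39, 0) = 26.39
Node uu (S = 198.4): V_uu = e^(−0.08)·[0.6664·0.0000 + 0.3336·0.0000] = 0.0000
Node ud (S = 163.9): V_ud = e^(−0.08)·[0.6664·0.0000 + 0.3336·0.0000] = 0.0000
Node dd (S = 135.4): V_dd = e^(−0.08)·[0.6664·0.0000 + 0.3336·26.3938] = 8.1271
Node u (S = 172.5): V_u = e^(−0.08)·[0.6664·0.0000 + 0.3336·0.0000] = 0.0000
Node d (S = 142.5): V_d = e^(−0.08)·[0.6664·0.0000 + 0.3336·8.1271] = 2.5025
Node 0 (S = 150): V_0 = e^(−0.08)·[0.6664·0.0000 + 0.3336·2.5025] = 0.7706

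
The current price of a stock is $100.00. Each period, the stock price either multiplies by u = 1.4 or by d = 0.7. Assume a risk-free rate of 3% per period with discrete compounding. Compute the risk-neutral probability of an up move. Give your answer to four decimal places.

p = 0.4714

Risk-neutral probability p = (1 + 0.03 − 0.7)/(1.4 − 0.7) = 0.3300/0.7000 = 0.4714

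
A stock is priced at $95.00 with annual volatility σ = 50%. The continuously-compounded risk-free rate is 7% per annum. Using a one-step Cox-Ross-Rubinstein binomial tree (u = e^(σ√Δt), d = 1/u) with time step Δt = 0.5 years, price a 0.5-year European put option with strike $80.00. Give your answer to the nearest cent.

$6.91

CRR parameters: u = e^(σ√Δt) = e^(0.5·√0.5) = 1.4241, d = 1/u = 0.7022
Per-period rate: rΔt = 0.07·0.5 = 0.035, so R = e^0.035 = 1.0356
Risk-neutral probability p = (e^0.035 − 0.7022)/(1.4241 − 0.7022) = 0.3334/0.7219 = 0.4619
Terminal stock prices: S_u = 135.3, S_d = 66.71
Terminal payoffs (K − S): max(-55.29, 0) = 0, max(13.29, 0) = 13.29
Node 0 (S = 95): V_0 = e^(−0.035)·[0.4619·0.0000 + 0.5381·13.2921] = 6.9070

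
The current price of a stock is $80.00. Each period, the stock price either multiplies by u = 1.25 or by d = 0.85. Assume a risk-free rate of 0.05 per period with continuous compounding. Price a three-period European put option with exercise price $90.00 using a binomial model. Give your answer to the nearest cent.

Risk-neutral probability p = (e^0.05 − 0.85)/(1.25 − 0.85) = 0.2013/0.4000 = 0.5032
Terminal stock prices: S_uuu = 156.2, S_uud = 106.2, S_udd = 72.25, S_ddd = 49.13
Terminal payoffs (K − S): max(-66.25, 0) = 0, max(-16.25, 0) = 0, max(17.75, 0) = 17.75, max(40.87, 0) = 40.87
Node uu (S = 125): V_uu = e^(−0.05)·[0.5032·0.0000 + 0.4968·0.0000] = 0.0000
Node ud (S = 85): V_ud = e^(−0.05)·[0.5032·0.0000 + 0.4968·17.7500] = 8.3885
Node dd (S = 57.8): V_dd = e^(−0.05)·[0.5032·17.7500 + 0.4968·40.8700] = 27.8106
Node u (S = 100): V_u = e^(−0.05)·[0.5032·0.0000 + 0.4968·8.3885] = 3.9643
Node d (S = 68): V_d = e^(−0.05)·[0.5032·8.3885 + 0.4968·27.8106] = 17.1581
Node 0 (S = 80): V_0 = e^(−0.05)·[0.5032·3.9643 + 0.4968·17.1581] = 10.0063

$10.01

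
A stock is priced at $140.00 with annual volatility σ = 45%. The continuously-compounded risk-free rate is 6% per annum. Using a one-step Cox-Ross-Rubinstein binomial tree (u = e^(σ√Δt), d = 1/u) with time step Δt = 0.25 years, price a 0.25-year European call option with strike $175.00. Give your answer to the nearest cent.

$0.15

CRR parameters: u = e^(σ√Δt) = e^(0.45·√0.25) = 1.2523, d = 1/u = 0.7985
Per-period rate: rΔt = 0.06·0.25 = 0.015, so R = e^0.015 = 1.0151
Risk-neutral probability p = (e^0.015 − 0.7985)/(1.2523 − 0.7985) = 0.2166/0.4538 = 0.4773
Terminal stock prices: S_u = 175.3, S_d = 111.8
Terminal payoffs (S − K): max(0.3252, 0) = 0.3252, max(-63.21, 0) = 0
Node 0 (S = 140): V_0 = e^(−0.015)·[0.4773·0.3252 + 0.5227·0.0000] = 0.1529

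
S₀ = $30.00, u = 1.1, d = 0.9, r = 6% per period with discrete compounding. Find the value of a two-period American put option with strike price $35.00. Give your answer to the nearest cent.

$5.00

Risk-neutral probability p = (1 + 0.06 − 0.9)/(1.1 − 0.9) = 0.1600/0.2000 = 0.8000
Terminal stock prices: S_uu = 36.3, S_ud = 29.7, S_dd = 24.3
Terminal payoffs (K − S): max(-1.3, 0) = 0, max(5.3, 0) = 5.3, max(10.7, 0) = 10.7
Node u (S = 33): continuation = 1/1.06·[0.8000·0.0000 + 0.2000·5.3000] = 1.0000; exercise value = 2.0000 > continuation, so V_u = 2.0000 (exercise)
Node d (S = 27): continuation = 1/1.06·[0.8000·5.3000 + 0.2000·10.7000] = 6.0189; exercise value = 8.0000 > continuation, so V_d = 8.0000 (exercise)
Node 0 (S = 30): continuation = 1/1.06·[0.8000·2.0000 + 0.2000·8.0000] = 3.0189; exercise value = 5.0000 > continuation, so V_0 = 5.0000 (exercise)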